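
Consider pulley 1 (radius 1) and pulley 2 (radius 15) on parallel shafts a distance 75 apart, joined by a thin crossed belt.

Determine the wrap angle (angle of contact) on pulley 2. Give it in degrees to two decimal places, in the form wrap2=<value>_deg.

crossed belt: β = asin((r1+r2)/C) = asin(16/75) = 12.3178°
wrap1 = wrap2 = π + 2β = 204.6355°

wrap2=204.64_deg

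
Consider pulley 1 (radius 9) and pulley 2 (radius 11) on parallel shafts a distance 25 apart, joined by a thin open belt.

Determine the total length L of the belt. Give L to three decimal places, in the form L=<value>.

open belt: β = asin((r2−r1)/C) = asin(2/25) = 4.5886°
wrap1 = π − 2β = 170.8229°
wrap2 = π + 2β = 189.1771°
tangent length = C·cosβ = 24.9199
L = r1·wrap1 + r2·wrap2 + 2·C·cosβ = 9·2.9814 + 11·3.3018 + 2·24.9199 = 112.9919

L=112.992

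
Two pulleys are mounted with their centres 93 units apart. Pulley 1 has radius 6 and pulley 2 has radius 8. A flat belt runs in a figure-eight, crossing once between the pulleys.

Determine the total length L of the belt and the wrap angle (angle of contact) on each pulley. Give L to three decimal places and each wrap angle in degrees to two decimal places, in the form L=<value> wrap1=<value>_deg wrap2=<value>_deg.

crossed belt: β = asin((r1+r2)/C) = asin(14/93) = 8.6581°
wrap1 = wrap2 = π + 2β = 197.3162°
tangent length = C·cosβ = 91.9402
L = (r1+r2)·wrap + 2·C·cosβ = 14·3.4438 + 2·91.9402 = 232.0938

L=232.094 wrap1=197.32_deg wrap2=197.32_deg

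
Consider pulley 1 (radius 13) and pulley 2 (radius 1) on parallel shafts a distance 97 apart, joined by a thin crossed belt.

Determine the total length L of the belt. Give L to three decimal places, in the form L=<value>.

L=240.006

crossed belt: β = asin((r1+r2)/C) = asin(14/97) = 8.2985°
wrap1 = wrap2 = π + 2β = 196.5970°
tangent length = C·cosβ = 95.9844
L = (r1+r2)·wrap + 2·C·cosβ = 14·3.4313 + 2·95.9844 = 240.0064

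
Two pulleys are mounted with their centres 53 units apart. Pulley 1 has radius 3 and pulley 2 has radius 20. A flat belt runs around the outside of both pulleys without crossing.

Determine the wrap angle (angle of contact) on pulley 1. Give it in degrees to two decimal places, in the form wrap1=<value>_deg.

open belt: β = asin((r2−r1)/C) = asin(17/53) = 18.7086°
wrap1 = π − 2β = 142.5829°
wrap2 = π + 2β = 217.4171°

wrap1=142.58_deg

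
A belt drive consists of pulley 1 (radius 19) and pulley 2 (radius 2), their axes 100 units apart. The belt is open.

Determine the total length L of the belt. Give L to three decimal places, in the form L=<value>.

open belt: β = asin((r2−r1)/C) = asin(-17/100) = -9.7878°
wrap1 = π − 2β = 199.5756°
wrap2 = π + 2β = 160.4244°
tangent length = C·cosβ = 98.5444
L = r1·wrap1 + r2·wrap2 + 2·C·cosβ = 19·3.4833 + 2·2.7999 + 2·98.5444 = 268.8705

L=268.870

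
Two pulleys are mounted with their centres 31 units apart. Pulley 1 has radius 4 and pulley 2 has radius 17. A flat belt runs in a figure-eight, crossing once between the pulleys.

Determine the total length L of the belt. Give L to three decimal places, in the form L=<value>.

crossed belt: β = asin((r1+r2)/C) = asin(21/31) = 42.6423°
wrap1 = wrap2 = π + 2β = 265.2846°
tangent length = C·cosβ = 22.8035
L = (r1+r2)·wrap + 2·C·cosβ = 21·4.6301 + 2·22.8035 = 142.8389

L=142.839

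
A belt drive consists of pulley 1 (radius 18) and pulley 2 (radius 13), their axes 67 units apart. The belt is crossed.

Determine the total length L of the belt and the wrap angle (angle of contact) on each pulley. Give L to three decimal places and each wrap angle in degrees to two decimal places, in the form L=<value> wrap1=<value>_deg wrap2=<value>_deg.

crossed belt: β = asin((r1+r2)/C) = asin(31/67) = 27.5606°
wrap1 = wrap2 = π + 2β = 235.1212°
tangent length = C·cosβ = 59.3970
L = (r1+r2)·wrap + 2·C·cosβ = 31·4.1036 + 2·59.3970 = 246.0068

L=246.007 wrap1=235.12_deg wrap2=235.12_deg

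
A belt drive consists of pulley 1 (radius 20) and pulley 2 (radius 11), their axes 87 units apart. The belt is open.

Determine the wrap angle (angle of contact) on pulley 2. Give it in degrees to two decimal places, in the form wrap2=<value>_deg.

open belt: β = asin((r2−r1)/C) = asin(-9/87) = -5.9378°
wrap1 = π − 2β = 191.8755°
wrap2 = π + 2β = 168.1245°

wrap2=168.12_deg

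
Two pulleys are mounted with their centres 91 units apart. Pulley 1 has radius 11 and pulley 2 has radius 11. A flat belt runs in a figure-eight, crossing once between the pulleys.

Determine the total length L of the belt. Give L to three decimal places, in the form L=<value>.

crossed belt: β = asin((r1+r2)/C) = asin(22/91) = 13.9903°
wrap1 = wrap2 = π + 2β = 207.9807°
tangent length = C·cosβ = 88.3006
L = (r1+r2)·wrap + 2·C·cosβ = 22·3.6299 + 2·88.3006 = 256.4601

L=256.460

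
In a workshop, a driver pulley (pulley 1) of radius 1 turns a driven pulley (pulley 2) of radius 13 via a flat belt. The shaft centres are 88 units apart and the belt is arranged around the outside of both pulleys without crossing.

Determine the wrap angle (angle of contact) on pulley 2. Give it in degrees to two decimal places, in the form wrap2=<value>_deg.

open belt: β = asin((r2−r1)/C) = asin(12/88) = 7.8375°
wrap1 = π − 2β = 164.3250°
wrap2 = π + 2β = 195.6750°

wrap2=195.67_deg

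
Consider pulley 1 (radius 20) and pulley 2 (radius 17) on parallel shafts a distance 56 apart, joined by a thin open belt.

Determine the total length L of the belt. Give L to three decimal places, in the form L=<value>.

L=228.400

open belt: β = asin((r2−r1)/C) = asin(-3/56) = -3.0709°
wrap1 = π − 2β = 186.1418°
wrap2 = π + 2β = 173.8582°
tangent length = C·cosβ = 55.9196
L = r1·wrap1 + r2·wrap2 + 2·C·cosβ = 20·3.2488 + 17·3.0344 + 2·55.9196 = 228.3997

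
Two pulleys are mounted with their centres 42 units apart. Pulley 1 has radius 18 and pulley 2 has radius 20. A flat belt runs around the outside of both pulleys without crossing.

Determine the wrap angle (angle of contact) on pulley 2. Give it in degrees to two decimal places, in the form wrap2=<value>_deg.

open belt: β = asin((r2−r1)/C) = asin(2/42) = 2.7294°
wrap1 = π − 2β = 174.5412°
wrap2 = π + 2β = 185.4588°

wrap2=185.46_deg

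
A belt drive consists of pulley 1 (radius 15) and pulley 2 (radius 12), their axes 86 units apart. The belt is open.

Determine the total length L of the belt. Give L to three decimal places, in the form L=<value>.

open belt: β = asin((r2−r1)/C) = asin(-3/86) = -1.9991°
wrap1 = π − 2β = 183.9982°
wrap2 = π + 2β = 176.0018°
tangent length = C·cosβ = 85.9477
L = r1·wrap1 + r2·wrap2 + 2·C·cosβ = 15·3.2114 + 12·3.0718 + 2·85.9477 = 256.9277

L=256.928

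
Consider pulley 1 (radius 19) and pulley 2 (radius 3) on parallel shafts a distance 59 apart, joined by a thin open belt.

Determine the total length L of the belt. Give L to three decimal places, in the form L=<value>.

L=191.481

open belt: β = asin((r2−r1)/C) = asin(-16/59) = -15.7349°
wrap1 = π − 2β = 211.4698°
wrap2 = π + 2β = 148.5302°
tangent length = C·cosβ = 56.7891
L = r1·wrap1 + r2·wrap2 + 2·C·cosβ = 19·3.6908 + 3·2.5923 + 2·56.7891 = 191.4812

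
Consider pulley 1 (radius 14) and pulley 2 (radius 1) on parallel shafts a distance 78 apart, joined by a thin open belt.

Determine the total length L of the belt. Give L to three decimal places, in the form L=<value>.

L=205.296

open belt: β = asin((r2−r1)/C) = asin(-13/78) = -9.5941°
wrap1 = π − 2β = 199.1881°
wrap2 = π + 2β = 160.8119°
tangent length = C·cosβ = 76.9090
L = r1·wrap1 + r2·wrap2 + 2·C·cosβ = 14·3.4765 + 1·2.8067 + 2·76.9090 = 205.2956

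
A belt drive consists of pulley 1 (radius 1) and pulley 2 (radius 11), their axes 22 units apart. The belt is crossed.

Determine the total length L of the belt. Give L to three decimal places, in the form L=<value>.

crossed belt: β = asin((r1+r2)/C) = asin(12/22) = 33.0557°
wrap1 = wrap2 = π + 2β = 246.1115°
tangent length = C·cosβ = 18.4391
L = (r1+r2)·wrap + 2·C·cosβ = 12·4.2955 + 2·18.4391 = 88.4236

L=88.424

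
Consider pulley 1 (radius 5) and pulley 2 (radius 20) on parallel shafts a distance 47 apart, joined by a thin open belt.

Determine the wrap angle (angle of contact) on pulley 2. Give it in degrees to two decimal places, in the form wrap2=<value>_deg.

wrap2=217.22_deg

open belt: β = asin((r2−r1)/C) = asin(15/47) = 18.6115°
wrap1 = π − 2β = 142.7771°
wrap2 = π + 2β = 217.2229°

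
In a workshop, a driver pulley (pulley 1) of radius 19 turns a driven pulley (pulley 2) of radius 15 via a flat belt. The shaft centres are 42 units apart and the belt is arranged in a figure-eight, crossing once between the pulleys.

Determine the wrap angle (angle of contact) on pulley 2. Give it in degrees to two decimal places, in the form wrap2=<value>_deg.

wrap2=288.10_deg

crossed belt: β = asin((r1+r2)/C) = asin(34/42) = 54.0494°
wrap1 = wrap2 = π + 2β = 288.0989°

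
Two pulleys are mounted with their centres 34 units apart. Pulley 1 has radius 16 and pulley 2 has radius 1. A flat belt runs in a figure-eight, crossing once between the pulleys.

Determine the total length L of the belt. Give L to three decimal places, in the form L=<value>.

crossed belt: β = asin((r1+r2)/C) = asin(17/34) = 30.0000°
wrap1 = wrap2 = π + 2β = 240.0000°
tangent length = C·cosβ = 29.4449
L = (r1+r2)·wrap + 2·C·cosβ = 17·4.1888 + 2·29.4449 = 130.0992

L=130.099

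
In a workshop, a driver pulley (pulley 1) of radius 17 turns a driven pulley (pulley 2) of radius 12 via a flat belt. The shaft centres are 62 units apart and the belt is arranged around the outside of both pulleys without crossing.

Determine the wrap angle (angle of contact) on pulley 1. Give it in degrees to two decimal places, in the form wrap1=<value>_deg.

open belt: β = asin((r2−r1)/C) = asin(-5/62) = -4.6257°
wrap1 = π − 2β = 189.2513°
wrap2 = π + 2β = 170.7487°

wrap1=189.25_deg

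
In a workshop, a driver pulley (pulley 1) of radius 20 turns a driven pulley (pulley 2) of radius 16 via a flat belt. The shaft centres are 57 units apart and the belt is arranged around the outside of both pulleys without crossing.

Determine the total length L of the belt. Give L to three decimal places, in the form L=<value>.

open belt: β = asin((r2−r1)/C) = asin(-4/57) = -4.0241°
wrap1 = π − 2β = 188.0481°
wrap2 = π + 2β = 171.9519°
tangent length = C·cosβ = 56.8595
L = r1·wrap1 + r2·wrap2 + 2·C·cosβ = 20·3.2821 + 16·3.0011 + 2·56.8595 = 227.3782

L=227.378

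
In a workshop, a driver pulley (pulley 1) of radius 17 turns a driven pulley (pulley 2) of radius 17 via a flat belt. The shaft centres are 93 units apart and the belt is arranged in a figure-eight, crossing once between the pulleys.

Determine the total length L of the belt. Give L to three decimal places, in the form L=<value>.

crossed belt: β = asin((r1+r2)/C) = asin(34/93) = 21.4440°
wrap1 = wrap2 = π + 2β = 222.8880°
tangent length = C·cosβ = 86.5621
L = (r1+r2)·wrap + 2·C·cosβ = 34·3.8901 + 2·86.5621 = 305.3886

L=305.389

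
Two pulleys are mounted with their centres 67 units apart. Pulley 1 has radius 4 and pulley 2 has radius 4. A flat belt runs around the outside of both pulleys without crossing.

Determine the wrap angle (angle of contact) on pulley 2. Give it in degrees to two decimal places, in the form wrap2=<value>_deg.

wrap2=180.00_deg

open belt: β = asin((r2−r1)/C) = asin(0/67) = 0.0000°
wrap1 = π − 2β = 180.0000°
wrap2 = π + 2β = 180.0000°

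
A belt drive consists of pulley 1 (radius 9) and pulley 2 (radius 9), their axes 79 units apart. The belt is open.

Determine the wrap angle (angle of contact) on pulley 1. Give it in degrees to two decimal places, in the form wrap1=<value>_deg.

wrap1=180.00_deg

open belt: β = asin((r2−r1)/C) = asin(0/79) = 0.0000°
wrap1 = π − 2β = 180.0000°
wrap2 = π + 2β = 180.0000°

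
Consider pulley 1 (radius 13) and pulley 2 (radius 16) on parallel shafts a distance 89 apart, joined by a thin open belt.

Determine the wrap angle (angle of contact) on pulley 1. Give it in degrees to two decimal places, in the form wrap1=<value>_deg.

wrap1=176.14_deg

open belt: β = asin((r2−r1)/C) = asin(3/89) = 1.9317°
wrap1 = π − 2β = 176.1366°
wrap2 = π + 2β = 183.8634°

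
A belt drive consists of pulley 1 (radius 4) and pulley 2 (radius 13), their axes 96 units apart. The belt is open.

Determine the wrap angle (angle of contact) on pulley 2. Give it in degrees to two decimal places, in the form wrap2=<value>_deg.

wrap2=190.76_deg

open belt: β = asin((r2−r1)/C) = asin(9/96) = 5.3794°
wrap1 = π − 2β = 169.2412°
wrap2 = π + 2β = 190.7588°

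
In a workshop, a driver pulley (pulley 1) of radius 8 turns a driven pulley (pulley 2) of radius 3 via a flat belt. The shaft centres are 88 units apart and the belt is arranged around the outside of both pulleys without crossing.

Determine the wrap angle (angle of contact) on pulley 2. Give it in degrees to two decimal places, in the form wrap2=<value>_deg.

open belt: β = asin((r2−r1)/C) = asin(-5/88) = -3.2572°
wrap1 = π − 2β = 186.5144°
wrap2 = π + 2β = 173.4856°

wrap2=173.49_deg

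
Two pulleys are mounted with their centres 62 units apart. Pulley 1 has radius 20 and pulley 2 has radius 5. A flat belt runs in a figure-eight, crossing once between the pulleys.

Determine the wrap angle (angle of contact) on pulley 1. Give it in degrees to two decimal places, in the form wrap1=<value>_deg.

wrap1=227.56_deg

crossed belt: β = asin((r1+r2)/C) = asin(25/62) = 23.7800°
wrap1 = wrap2 = π + 2β = 227.5600°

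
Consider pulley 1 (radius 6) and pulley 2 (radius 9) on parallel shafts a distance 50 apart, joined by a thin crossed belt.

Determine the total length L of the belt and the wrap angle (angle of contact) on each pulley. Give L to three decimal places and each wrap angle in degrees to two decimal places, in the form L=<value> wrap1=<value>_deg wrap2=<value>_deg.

L=151.659 wrap1=214.92_deg wrap2=214.92_deg

crossed belt: β = asin((r1+r2)/C) = asin(15/50) = 17.4576°
wrap1 = wrap2 = π + 2β = 214.9152°
tangent length = C·cosβ = 47.6970
L = (r1+r2)·wrap + 2·C·cosβ = 15·3.7510 + 2·47.6970 = 151.6586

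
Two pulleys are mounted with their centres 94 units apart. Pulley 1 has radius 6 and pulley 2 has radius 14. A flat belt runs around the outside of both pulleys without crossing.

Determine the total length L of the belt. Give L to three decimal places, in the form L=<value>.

L=251.513

open belt: β = asin((r2−r1)/C) = asin(8/94) = 4.8821°
wrap1 = π − 2β = 170.2357°
wrap2 = π + 2β = 189.7643°
tangent length = C·cosβ = 93.6590
L = r1·wrap1 + r2·wrap2 + 2·C·cosβ = 6·2.9712 + 14·3.3120 + 2·93.6590 = 251.5131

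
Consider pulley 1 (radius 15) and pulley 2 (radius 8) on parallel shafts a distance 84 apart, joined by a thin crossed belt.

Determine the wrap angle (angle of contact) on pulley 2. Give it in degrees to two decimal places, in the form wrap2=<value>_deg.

wrap2=211.78_deg

crossed belt: β = asin((r1+r2)/C) = asin(23/84) = 15.8911°
wrap1 = wrap2 = π + 2β = 211.7822°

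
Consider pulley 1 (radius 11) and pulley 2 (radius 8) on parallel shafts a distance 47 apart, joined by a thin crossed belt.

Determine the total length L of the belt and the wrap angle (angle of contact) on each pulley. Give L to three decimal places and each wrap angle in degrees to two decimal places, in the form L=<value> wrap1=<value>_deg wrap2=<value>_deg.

L=161.481 wrap1=227.69_deg wrap2=227.69_deg

crossed belt: β = asin((r1+r2)/C) = asin(19/47) = 23.8445°
wrap1 = wrap2 = π + 2β = 227.6889°
tangent length = C·cosβ = 42.9884
L = (r1+r2)·wrap + 2·C·cosβ = 19·3.9739 + 2·42.9884 = 161.4813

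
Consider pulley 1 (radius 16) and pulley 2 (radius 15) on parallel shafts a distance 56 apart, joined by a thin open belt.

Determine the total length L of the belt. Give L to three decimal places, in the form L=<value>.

L=209.407

open belt: β = asin((r2−r1)/C) = asin(-1/56) = -1.0232°
wrap1 = π − 2β = 182.0464°
wrap2 = π + 2β = 177.9536°
tangent length = C·cosβ = 55.9911
L = r1·wrap1 + r2·wrap2 + 2·C·cosβ = 16·3.1773 + 15·3.1059 + 2·55.9911 = 209.4072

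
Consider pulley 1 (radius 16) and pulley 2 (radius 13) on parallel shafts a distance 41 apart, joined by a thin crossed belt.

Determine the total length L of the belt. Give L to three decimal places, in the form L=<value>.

L=194.642

crossed belt: β = asin((r1+r2)/C) = asin(29/41) = 45.0170°
wrap1 = wrap2 = π + 2β = 270.0341°
tangent length = C·cosβ = 28.9828
L = (r1+r2)·wrap + 2·C·cosβ = 29·4.7130 + 2·28.9828 = 194.6420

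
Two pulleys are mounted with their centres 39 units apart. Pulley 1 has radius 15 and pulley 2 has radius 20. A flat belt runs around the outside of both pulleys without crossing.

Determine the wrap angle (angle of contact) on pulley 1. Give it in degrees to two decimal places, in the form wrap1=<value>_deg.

wrap1=165.27_deg

open belt: β = asin((r2−r1)/C) = asin(5/39) = 7.3659°
wrap1 = π − 2β = 165.2682°
wrap2 = π + 2β = 194.7318°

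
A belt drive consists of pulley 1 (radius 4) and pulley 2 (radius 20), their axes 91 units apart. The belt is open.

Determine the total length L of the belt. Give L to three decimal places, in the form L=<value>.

L=260.219

open belt: β = asin((r2−r1)/C) = asin(16/91) = 10.1266°
wrap1 = π − 2β = 159.7468°
wrap2 = π + 2β = 200.2532°
tangent length = C·cosβ = 89.5824
L = r1·wrap1 + r2·wrap2 + 2·C·cosβ = 4·2.7881 + 20·3.4951 + 2·89.5824 = 260.2187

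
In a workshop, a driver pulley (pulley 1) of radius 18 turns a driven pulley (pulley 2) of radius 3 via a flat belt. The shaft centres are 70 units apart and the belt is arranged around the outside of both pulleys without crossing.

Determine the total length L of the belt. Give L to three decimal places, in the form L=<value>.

open belt: β = asin((r2−r1)/C) = asin(-15/70) = -12.3736°
wrap1 = π − 2β = 204.7473°
wrap2 = π + 2β = 155.2527°
tangent length = C·cosβ = 68.3740
L = r1·wrap1 + r2·wrap2 + 2·C·cosβ = 18·3.5735 + 3·2.7097 + 2·68.3740 = 209.2002

L=209.200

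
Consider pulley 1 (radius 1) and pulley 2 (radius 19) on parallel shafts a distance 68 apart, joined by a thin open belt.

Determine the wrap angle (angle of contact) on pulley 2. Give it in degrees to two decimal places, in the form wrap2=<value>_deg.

open belt: β = asin((r2−r1)/C) = asin(18/68) = 15.3495°
wrap1 = π − 2β = 149.3010°
wrap2 = π + 2β = 210.6990°

wrap2=210.70_deg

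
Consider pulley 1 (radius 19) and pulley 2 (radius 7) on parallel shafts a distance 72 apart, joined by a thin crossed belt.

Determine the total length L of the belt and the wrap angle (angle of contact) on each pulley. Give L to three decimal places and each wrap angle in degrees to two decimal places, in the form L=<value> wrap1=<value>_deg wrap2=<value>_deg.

crossed belt: β = asin((r1+r2)/C) = asin(26/72) = 21.1684°
wrap1 = wrap2 = π + 2β = 222.3369°
tangent length = C·cosβ = 67.1416
L = (r1+r2)·wrap + 2·C·cosβ = 26·3.8805 + 2·67.1416 = 235.1766

L=235.177 wrap1=222.34_deg wrap2=222.34_deg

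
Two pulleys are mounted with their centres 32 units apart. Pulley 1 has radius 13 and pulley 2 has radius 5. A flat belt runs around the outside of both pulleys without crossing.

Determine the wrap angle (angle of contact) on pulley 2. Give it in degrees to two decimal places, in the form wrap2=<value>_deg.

wrap2=151.04_deg

open belt: β = asin((r2−r1)/C) = asin(-8/32) = -14.4775°
wrap1 = π − 2β = 208.9550°
wrap2 = π + 2β = 151.0450°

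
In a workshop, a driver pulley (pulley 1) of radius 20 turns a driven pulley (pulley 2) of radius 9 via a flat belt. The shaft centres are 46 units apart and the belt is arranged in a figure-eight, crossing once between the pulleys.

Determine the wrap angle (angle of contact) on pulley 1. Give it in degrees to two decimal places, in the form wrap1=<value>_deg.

wrap1=258.16_deg

crossed belt: β = asin((r1+r2)/C) = asin(29/46) = 39.0822°
wrap1 = wrap2 = π + 2β = 258.1644°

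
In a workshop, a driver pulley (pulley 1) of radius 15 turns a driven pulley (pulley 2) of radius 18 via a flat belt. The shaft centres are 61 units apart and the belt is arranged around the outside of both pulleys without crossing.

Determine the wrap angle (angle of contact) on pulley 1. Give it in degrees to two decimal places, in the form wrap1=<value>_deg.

open belt: β = asin((r2−r1)/C) = asin(3/61) = 2.8190°
wrap1 = π − 2β = 174.3621°
wrap2 = π + 2β = 185.6379°

wrap1=174.36_deg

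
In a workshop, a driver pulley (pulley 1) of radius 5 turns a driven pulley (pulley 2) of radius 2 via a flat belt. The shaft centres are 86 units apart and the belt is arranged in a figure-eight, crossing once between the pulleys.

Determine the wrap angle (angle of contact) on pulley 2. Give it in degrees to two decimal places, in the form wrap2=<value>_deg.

crossed belt: β = asin((r1+r2)/C) = asin(7/86) = 4.6688°
wrap1 = wrap2 = π + 2β = 189.3375°

wrap2=189.34_deg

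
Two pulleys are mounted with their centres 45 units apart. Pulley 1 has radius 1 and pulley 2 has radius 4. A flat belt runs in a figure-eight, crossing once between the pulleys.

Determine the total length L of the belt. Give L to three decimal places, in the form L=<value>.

crossed belt: β = asin((r1+r2)/C) = asin(5/45) = 6.3794°
wrap1 = wrap2 = π + 2β = 192.7587°
tangent length = C·cosβ = 44.7214
L = (r1+r2)·wrap + 2·C·cosβ = 5·3.3643 + 2·44.7214 = 106.2641

L=106.264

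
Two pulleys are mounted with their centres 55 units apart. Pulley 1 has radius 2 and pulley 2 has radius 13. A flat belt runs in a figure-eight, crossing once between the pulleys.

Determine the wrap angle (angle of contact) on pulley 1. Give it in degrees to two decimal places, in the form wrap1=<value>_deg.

wrap1=211.65_deg

crossed belt: β = asin((r1+r2)/C) = asin(15/55) = 15.8266°
wrap1 = wrap2 = π + 2β = 211.6532°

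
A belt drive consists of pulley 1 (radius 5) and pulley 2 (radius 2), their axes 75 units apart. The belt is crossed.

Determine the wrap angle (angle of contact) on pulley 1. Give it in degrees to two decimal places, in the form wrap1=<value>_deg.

wrap1=190.71_deg

crossed belt: β = asin((r1+r2)/C) = asin(7/75) = 5.3554°
wrap1 = wrap2 = π + 2β = 190.7108°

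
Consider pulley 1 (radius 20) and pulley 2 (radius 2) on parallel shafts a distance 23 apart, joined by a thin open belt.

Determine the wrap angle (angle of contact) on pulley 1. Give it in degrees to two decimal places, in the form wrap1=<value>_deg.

open belt: β = asin((r2−r1)/C) = asin(-18/23) = -51.5000°
wrap1 = π − 2β = 283.0001°
wrap2 = π + 2β = 76.9999°

wrap1=283.00_deg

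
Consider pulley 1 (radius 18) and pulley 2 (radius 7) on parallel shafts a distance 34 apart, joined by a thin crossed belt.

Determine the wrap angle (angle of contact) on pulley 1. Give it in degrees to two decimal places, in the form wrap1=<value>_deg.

crossed belt: β = asin((r1+r2)/C) = asin(25/34) = 47.3321°
wrap1 = wrap2 = π + 2β = 274.6641°

wrap1=274.66_deg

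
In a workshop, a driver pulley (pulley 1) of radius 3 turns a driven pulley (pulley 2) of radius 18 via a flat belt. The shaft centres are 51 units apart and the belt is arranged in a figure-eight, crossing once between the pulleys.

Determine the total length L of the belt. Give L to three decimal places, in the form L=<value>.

L=176.749

crossed belt: β = asin((r1+r2)/C) = asin(21/51) = 24.3157°
wrap1 = wrap2 = π + 2β = 228.6315°
tangent length = C·cosβ = 46.4758
L = (r1+r2)·wrap + 2·C·cosβ = 21·3.9904 + 2·46.4758 = 176.7494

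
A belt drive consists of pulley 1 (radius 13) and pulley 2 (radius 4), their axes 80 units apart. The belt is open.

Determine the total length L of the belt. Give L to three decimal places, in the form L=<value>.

open belt: β = asin((r2−r1)/C) = asin(-9/80) = -6.4594°
wrap1 = π − 2β = 192.9189°
wrap2 = π + 2β = 167.0811°
tangent length = C·cosβ = 79.4921
L = r1·wrap1 + r2·wrap2 + 2·C·cosβ = 13·3.3671 + 4·2.9161 + 2·79.4921 = 214.4206

L=214.421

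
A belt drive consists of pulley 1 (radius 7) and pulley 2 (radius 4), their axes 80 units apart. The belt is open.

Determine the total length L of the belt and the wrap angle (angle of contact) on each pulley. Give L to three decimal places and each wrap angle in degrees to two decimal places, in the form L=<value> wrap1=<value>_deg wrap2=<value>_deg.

open belt: β = asin((r2−r1)/C) = asin(-3/80) = -2.1491°
wrap1 = π − 2β = 184.2982°
wrap2 = π + 2β = 175.7018°
tangent length = C·cosβ = 79.9437
L = r1·wrap1 + r2·wrap2 + 2·C·cosβ = 7·3.2166 + 4·3.0666 + 2·79.9437 = 194.6700

L=194.670 wrap1=184.30_deg wrap2=175.70_deg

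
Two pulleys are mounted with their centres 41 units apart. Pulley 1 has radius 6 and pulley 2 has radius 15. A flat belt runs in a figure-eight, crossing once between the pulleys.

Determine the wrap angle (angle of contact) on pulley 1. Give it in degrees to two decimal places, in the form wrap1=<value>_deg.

crossed belt: β = asin((r1+r2)/C) = asin(21/41) = 30.8102°
wrap1 = wrap2 = π + 2β = 241.6203°

wrap1=241.62_deg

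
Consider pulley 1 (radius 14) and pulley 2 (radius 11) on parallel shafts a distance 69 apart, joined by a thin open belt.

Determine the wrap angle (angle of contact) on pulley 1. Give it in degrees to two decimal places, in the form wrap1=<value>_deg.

open belt: β = asin((r2−r1)/C) = asin(-3/69) = -2.4919°
wrap1 = π − 2β = 184.9838°
wrap2 = π + 2β = 175.0162°

wrap1=184.98_deg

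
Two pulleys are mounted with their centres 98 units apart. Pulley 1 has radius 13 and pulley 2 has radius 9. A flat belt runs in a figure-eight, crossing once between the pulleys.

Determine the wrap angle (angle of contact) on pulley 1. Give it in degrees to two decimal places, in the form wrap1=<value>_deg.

crossed belt: β = asin((r1+r2)/C) = asin(22/98) = 12.9729°
wrap1 = wrap2 = π + 2β = 205.9458°

wrap1=205.95_deg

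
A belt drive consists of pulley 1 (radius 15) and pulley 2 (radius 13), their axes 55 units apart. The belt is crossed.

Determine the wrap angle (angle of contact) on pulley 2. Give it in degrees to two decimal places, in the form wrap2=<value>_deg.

wrap2=241.21_deg

crossed belt: β = asin((r1+r2)/C) = asin(28/55) = 30.6033°
wrap1 = wrap2 = π + 2β = 241.2066°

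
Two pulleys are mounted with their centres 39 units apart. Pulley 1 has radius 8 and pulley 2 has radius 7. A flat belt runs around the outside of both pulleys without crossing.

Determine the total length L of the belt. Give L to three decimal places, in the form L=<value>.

open belt: β = asin((r2−r1)/C) = asin(-1/39) = -1.4693°
wrap1 = π − 2β = 182.9386°
wrap2 = π + 2β = 177.0614°
tangent length = C·cosβ = 38.9872
L = r1·wrap1 + r2·wrap2 + 2·C·cosβ = 8·3.1929 + 7·3.0903 + 2·38.9872 = 125.1495

L=125.150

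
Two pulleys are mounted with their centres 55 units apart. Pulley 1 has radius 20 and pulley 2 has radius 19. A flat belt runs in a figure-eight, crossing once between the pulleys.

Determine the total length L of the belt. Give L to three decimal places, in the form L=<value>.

L=261.565

crossed belt: β = asin((r1+r2)/C) = asin(39/55) = 45.1610°
wrap1 = wrap2 = π + 2β = 270.3220°
tangent length = C·cosβ = 38.7814
L = (r1+r2)·wrap + 2·C·cosβ = 39·4.7180 + 2·38.7814 = 261.5652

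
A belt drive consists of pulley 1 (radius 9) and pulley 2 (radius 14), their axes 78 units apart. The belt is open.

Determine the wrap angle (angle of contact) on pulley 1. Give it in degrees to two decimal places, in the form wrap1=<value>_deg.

open belt: β = asin((r2−r1)/C) = asin(5/78) = 3.6753°
wrap1 = π − 2β = 172.6493°
wrap2 = π + 2β = 187.3507°

wrap1=172.65_deg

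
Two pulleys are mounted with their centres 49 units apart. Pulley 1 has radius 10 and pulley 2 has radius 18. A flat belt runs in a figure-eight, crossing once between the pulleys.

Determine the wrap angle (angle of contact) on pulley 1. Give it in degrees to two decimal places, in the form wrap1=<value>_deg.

crossed belt: β = asin((r1+r2)/C) = asin(28/49) = 34.8499°
wrap1 = wrap2 = π + 2β = 249.6998°

wrap1=249.70_deg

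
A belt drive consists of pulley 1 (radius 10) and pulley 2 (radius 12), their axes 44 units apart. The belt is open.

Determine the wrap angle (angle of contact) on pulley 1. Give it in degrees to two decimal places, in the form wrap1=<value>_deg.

open belt: β = asin((r2−r1)/C) = asin(2/44) = 2.6053°
wrap1 = π − 2β = 174.7895°
wrap2 = π + 2β = 185.2105°

wrap1=174.79_deg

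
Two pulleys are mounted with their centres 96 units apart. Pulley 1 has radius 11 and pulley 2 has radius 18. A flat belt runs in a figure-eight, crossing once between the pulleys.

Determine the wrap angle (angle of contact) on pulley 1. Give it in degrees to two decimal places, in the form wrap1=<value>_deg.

wrap1=215.17_deg

crossed belt: β = asin((r1+r2)/C) = asin(29/96) = 17.5828°
wrap1 = wrap2 = π + 2β = 215.1656°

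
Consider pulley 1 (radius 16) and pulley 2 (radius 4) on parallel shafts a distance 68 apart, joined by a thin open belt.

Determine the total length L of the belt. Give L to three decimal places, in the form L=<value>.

L=200.955

open belt: β = asin((r2−r1)/C) = asin(-12/68) = -10.1642°
wrap1 = π − 2β = 200.3285°
wrap2 = π + 2β = 159.6715°
tangent length = C·cosβ = 66.9328
L = r1·wrap1 + r2·wrap2 + 2·C·cosβ = 16·3.4964 + 4·2.7868 + 2·66.9328 = 200.9550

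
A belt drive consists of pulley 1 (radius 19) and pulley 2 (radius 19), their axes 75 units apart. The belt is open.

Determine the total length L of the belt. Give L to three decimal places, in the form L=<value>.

open belt: β = asin((r2−r1)/C) = asin(0/75) = 0.0000°
wrap1 = π − 2β = 180.0000°
wrap2 = π + 2β = 180.0000°
tangent length = C·cosβ = 75.0000
L = r1·wrap1 + r2·wrap2 + 2·C·cosβ = 19·3.1416 + 19·3.1416 + 2·75.0000 = 269.3805

L=269.381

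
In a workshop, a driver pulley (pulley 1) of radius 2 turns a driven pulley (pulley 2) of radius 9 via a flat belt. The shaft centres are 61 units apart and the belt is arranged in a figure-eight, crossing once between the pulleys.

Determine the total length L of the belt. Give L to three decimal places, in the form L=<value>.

crossed belt: β = asin((r1+r2)/C) = asin(11/61) = 10.3889°
wrap1 = wrap2 = π + 2β = 200.7777°
tangent length = C·cosβ = 60.0000
L = (r1+r2)·wrap + 2·C·cosβ = 11·3.5042 + 2·60.0000 = 158.5466

L=158.547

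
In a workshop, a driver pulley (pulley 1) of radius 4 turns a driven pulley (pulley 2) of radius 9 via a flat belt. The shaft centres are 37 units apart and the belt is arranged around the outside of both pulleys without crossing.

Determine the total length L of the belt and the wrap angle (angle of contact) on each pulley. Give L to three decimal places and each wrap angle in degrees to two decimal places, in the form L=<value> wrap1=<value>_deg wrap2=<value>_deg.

open belt: β = asin((r2−r1)/C) = asin(5/37) = 7.7664°
wrap1 = π − 2β = 164.4671°
wrap2 = π + 2β = 195.5329°
tangent length = C·cosβ = 36.6606
L = r1·wrap1 + r2·wrap2 + 2·C·cosβ = 4·2.8705 + 9·3.4127 + 2·36.6606 = 115.5174

L=115.517 wrap1=164.47_deg wrap2=195.53_deg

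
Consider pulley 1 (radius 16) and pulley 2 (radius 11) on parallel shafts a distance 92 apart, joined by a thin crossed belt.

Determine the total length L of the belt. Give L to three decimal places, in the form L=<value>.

crossed belt: β = asin((r1+r2)/C) = asin(27/92) = 17.0663°
wrap1 = wrap2 = π + 2β = 214.1326°
tangent length = C·cosβ = 87.9488
L = (r1+r2)·wrap + 2·C·cosβ = 27·3.7373 + 2·87.9488 = 276.8053

L=276.805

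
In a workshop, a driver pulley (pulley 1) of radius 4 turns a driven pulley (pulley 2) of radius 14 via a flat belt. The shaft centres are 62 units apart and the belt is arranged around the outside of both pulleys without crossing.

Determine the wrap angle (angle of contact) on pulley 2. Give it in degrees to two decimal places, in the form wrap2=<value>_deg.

wrap2=198.56_deg

open belt: β = asin((r2−r1)/C) = asin(10/62) = 9.2818°
wrap1 = π − 2β = 161.4364°
wrap2 = π + 2β = 198.5636°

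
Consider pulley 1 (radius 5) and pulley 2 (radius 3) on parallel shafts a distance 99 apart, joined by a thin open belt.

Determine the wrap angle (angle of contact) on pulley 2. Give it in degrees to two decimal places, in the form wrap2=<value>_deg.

wrap2=177.68_deg

open belt: β = asin((r2−r1)/C) = asin(-2/99) = -1.1576°
wrap1 = π − 2β = 182.3151°
wrap2 = π + 2β = 177.6849°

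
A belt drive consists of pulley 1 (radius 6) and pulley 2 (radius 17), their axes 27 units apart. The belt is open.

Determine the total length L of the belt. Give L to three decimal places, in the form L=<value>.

open belt: β = asin((r2−r1)/C) = asin(11/27) = 24.0421°
wrap1 = π − 2β = 131.9158°
wrap2 = π + 2β = 228.0842°
tangent length = C·cosβ = 24.6577
L = r1·wrap1 + r2·wrap2 + 2·C·cosβ = 6·2.3024 + 17·3.9808 + 2·24.6577 = 130.8034

L=130.803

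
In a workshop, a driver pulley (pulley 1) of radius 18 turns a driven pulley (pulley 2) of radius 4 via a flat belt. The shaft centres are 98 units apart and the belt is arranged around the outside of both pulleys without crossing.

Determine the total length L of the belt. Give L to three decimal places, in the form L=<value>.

L=267.118

open belt: β = asin((r2−r1)/C) = asin(-14/98) = -8.2132°
wrap1 = π − 2β = 196.4264°
wrap2 = π + 2β = 163.5736°
tangent length = C·cosβ = 96.9948
L = r1·wrap1 + r2·wrap2 + 2·C·cosβ = 18·3.4283 + 4·2.8549 + 2·96.9948 = 267.1185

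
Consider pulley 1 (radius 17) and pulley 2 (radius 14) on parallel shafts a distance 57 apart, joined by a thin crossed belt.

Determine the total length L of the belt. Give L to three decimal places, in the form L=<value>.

L=228.707

crossed belt: β = asin((r1+r2)/C) = asin(31/57) = 32.9468°
wrap1 = wrap2 = π + 2β = 245.8935°
tangent length = C·cosβ = 47.8330
L = (r1+r2)·wrap + 2·C·cosβ = 31·4.2917 + 2·47.8330 = 228.7073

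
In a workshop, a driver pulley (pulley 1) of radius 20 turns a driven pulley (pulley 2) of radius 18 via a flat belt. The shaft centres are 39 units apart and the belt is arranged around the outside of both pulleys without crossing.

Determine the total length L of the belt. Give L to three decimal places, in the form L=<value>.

open belt: β = asin((r2−r1)/C) = asin(-2/39) = -2.9395°
wrap1 = π − 2β = 185.8791°
wrap2 = π + 2β = 174.1209°
tangent length = C·cosβ = 38.9487
L = r1·wrap1 + r2·wrap2 + 2·C·cosβ = 20·3.2442 + 18·3.0390 + 2·38.9487 = 197.4831

L=197.483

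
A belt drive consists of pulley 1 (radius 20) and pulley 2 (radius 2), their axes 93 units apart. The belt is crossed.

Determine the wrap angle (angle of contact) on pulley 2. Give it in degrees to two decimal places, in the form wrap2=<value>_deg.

wrap2=207.37_deg

crossed belt: β = asin((r1+r2)/C) = asin(22/93) = 13.6835°
wrap1 = wrap2 = π + 2β = 207.3671°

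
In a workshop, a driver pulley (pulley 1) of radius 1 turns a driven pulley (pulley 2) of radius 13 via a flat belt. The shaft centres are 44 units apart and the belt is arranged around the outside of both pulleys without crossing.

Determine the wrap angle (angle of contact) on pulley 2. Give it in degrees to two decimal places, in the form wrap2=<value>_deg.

open belt: β = asin((r2−r1)/C) = asin(12/44) = 15.8266°
wrap1 = π − 2β = 148.3468°
wrap2 = π + 2β = 211.6532°

wrap2=211.65_deg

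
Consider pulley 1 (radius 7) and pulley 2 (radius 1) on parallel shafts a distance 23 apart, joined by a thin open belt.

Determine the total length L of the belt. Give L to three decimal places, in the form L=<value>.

open belt: β = asin((r2−r1)/C) = asin(-6/23) = -15.1217°
wrap1 = π − 2β = 210.2433°
wrap2 = π + 2β = 149.7567°
tangent length = C·cosβ = 22.2036
L = r1·wrap1 + r2·wrap2 + 2·C·cosβ = 7·3.6694 + 1·2.6137 + 2·22.2036 = 72.7070

L=72.707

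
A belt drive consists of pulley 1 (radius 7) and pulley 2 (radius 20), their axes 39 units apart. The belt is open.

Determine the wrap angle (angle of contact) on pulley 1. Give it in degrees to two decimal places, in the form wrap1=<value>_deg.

wrap1=141.06_deg

open belt: β = asin((r2−r1)/C) = asin(13/39) = 19.4712°
wrap1 = π − 2β = 141.0576°
wrap2 = π + 2β = 218.9424°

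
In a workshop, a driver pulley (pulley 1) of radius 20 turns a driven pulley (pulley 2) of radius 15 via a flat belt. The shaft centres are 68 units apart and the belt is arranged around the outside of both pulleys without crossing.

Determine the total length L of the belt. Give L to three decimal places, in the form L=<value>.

L=246.324

open belt: β = asin((r2−r1)/C) = asin(-5/68) = -4.2167°
wrap1 = π − 2β = 188.4335°
wrap2 = π + 2β = 171.5665°
tangent length = C·cosβ = 67.8159
L = r1·wrap1 + r2·wrap2 + 2·C·cosβ = 20·3.2888 + 15·2.9944 + 2·67.8159 = 246.3236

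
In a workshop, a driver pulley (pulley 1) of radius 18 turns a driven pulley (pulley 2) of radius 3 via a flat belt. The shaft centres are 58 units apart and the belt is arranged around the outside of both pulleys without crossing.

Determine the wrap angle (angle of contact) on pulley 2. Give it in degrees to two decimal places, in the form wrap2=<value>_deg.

wrap2=150.02_deg

open belt: β = asin((r2−r1)/C) = asin(-15/58) = -14.9882°
wrap1 = π − 2β = 209.9765°
wrap2 = π + 2β = 150.0235°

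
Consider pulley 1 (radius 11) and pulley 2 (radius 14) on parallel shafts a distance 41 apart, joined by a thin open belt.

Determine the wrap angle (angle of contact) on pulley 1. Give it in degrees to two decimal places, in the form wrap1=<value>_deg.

wrap1=171.61_deg

open belt: β = asin((r2−r1)/C) = asin(3/41) = 4.1961°
wrap1 = π − 2β = 171.6078°
wrap2 = π + 2β = 188.3922°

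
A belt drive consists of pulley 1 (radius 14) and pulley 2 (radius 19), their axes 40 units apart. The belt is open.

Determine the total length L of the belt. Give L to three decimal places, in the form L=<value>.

open belt: β = asin((r2−r1)/C) = asin(5/40) = 7.1808°
wrap1 = π − 2β = 165.6385°
wrap2 = π + 2β = 194.3615°
tangent length = C·cosβ = 39.6863
L = r1·wrap1 + r2·wrap2 + 2·C·cosβ = 14·2.8909 + 19·3.3922 + 2·39.6863 = 184.2984

L=184.298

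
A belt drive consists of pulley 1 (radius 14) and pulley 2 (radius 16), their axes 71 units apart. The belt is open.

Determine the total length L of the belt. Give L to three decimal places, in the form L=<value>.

L=236.304

open belt: β = asin((r2−r1)/C) = asin(2/71) = 1.6142°
wrap1 = π − 2β = 176.7716°
wrap2 = π + 2β = 183.2284°
tangent length = C·cosβ = 70.9718
L = r1·wrap1 + r2·wrap2 + 2·C·cosβ = 14·3.0852 + 16·3.1979 + 2·70.9718 = 236.3041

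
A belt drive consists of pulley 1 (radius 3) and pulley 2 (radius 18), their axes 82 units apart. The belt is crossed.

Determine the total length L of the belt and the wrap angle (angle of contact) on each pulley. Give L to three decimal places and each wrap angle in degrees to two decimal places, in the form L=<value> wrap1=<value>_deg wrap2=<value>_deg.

L=235.381 wrap1=209.68_deg wrap2=209.68_deg

crossed belt: β = asin((r1+r2)/C) = asin(21/82) = 14.8386°
wrap1 = wrap2 = π + 2β = 209.6773°
tangent length = C·cosβ = 79.2654
L = (r1+r2)·wrap + 2·C·cosβ = 21·3.6596 + 2·79.2654 = 235.3815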